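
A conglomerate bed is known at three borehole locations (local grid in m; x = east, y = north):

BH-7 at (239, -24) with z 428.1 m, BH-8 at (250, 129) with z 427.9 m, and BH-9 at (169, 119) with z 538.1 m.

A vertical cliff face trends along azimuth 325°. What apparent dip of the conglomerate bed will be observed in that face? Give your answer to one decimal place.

Let the plane be z = a·x + b·y + c.
BH-8−BH-7: 11a + 153b = −0.2;  BH-9−BH-7: −70a + 143b = 110.
Solving gives a = −1.37251, b = 0.09737.
Unit vector along 325° is (sin 325°, cos 325°) = (-0.5736, 0.8192).
Slope in that direction = a·(-0.5736) + b·(0.8192) = 0.86700.
Apparent dip = arctan|0.86700| = 40.9° (true dip is 54.0°, so apparent ≤ true as expected).

40.9°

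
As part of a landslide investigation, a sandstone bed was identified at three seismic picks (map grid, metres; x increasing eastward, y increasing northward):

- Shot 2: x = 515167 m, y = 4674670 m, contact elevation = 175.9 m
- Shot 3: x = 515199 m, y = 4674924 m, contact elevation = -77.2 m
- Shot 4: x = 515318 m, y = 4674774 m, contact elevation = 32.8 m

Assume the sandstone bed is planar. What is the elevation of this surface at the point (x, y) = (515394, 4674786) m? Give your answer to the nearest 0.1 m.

-0.5 m

Two edge vectors: Shot 2→Shot 3 = (32, 254, -253.1), Shot 2→Shot 4 = (151, 104, -143.1).
Normal n = (Shot 2→Shot 3) × (Shot 2→Shot 4) = (-10025, -33638.9, -35026).
So ∂z/∂x = −n_x/n_z = −0.286215954 and ∂z/∂y = −n_y/n_z = −0.960397990.
Intercept c from Shot 2: 175.9 + 147449.01 + 4489543.67 = 4637168.59.
At (515394, 4674786): z = −147514.0 − 4489655.1 + 4637168.59 = -0.5 m.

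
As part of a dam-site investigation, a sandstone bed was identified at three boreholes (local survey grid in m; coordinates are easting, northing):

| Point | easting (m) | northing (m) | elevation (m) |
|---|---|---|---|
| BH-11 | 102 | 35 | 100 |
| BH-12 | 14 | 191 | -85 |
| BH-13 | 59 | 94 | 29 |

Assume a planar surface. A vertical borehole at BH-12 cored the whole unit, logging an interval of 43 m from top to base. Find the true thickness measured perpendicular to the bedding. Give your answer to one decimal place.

Let the plane be z = a·easting + b·northing + c.
BH-12−BH-11: −88a + 156b = −185;  BH-13−BH-11: −43a + 59b = −71.
Solving gives a = 0.10620, b = −1.12599.
|∇z| = √(a²+b²) = 1.13099, so dip δ = arctan(1.13099) = 48.52°.
True thickness = vertical thickness × cos δ = 43 × cos 48.52° = 28.5 m.

28.5 m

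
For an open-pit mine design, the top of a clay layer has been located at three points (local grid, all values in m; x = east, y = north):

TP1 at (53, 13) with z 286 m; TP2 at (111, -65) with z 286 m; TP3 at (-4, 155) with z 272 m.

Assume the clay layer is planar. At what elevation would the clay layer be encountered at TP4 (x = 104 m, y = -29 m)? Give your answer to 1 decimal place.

280.3 m

Two edge vectors: TP1→TP2 = (58, -78, 0), TP1→TP3 = (-57, 142, -14).
Normal n = (TP1→TP2) × (TP1→TP3) = (1092, 812, 3790).
So ∂z/∂x = −n_x/n_z = −0.28813 and ∂z/∂y = −n_y/n_z = −0.21425.
Intercept c from TP1: 286 + 15.27 + 2.79 = 304.06.
At (104, -29): z = −30.0 + 6.2 + 304.06 = 280.3 m.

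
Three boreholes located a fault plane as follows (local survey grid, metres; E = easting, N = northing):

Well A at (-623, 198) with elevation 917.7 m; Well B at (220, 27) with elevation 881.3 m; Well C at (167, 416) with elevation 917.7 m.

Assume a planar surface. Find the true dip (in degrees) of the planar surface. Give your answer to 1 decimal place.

5.3°

Let the plane be z = a·E + b·N + c.
Well B−Well A: 843a − 171b = −36.4;  Well C−Well A: 790a + 218b = 0.
Solving gives a = −0.02489, b = 0.09018.
Gradient magnitude |∇z| = √(a² + b²) = √(0.00062 + 0.00813) = 0.09355.
True dip = arctan(0.09355) = 5.3°, dipping toward SSE (azimuth ≈ 165°).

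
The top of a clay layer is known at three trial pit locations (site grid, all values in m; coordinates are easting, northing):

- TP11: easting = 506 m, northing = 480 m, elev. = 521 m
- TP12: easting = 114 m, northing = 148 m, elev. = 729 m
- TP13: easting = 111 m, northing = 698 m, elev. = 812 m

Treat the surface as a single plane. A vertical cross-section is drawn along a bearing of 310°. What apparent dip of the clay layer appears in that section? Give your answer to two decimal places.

30.83°

Two edge vectors: TP11→TP12 = (-392, -332, 208), TP11→TP13 = (-395, 218, 291).
Normal n = (TP11→TP12) × (TP11→TP13) = (-141956, 31912, -216596).
So ∂z/∂easting = −n_x/n_z = −0.65540 and ∂z/∂northing = −n_y/n_z = 0.14733.
Unit vector along 310° is (sin 310°, cos 310°) = (-0.7660, 0.6428).
Slope in that direction = a·(-0.7660) + b·(0.6428) = 0.59677.
Apparent dip = arctan|0.59677| = 30.83° (true dip is 33.9°, so apparent ≤ true as expected).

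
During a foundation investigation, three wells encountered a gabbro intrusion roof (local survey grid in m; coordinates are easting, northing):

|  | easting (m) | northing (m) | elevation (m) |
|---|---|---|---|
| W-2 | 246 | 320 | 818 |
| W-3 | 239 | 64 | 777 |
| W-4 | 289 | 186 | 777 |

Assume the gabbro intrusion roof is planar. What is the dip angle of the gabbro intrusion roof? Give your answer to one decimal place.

Two edge vectors: W-2→W-3 = (-7, -256, -41), W-2→W-4 = (43, -134, -41).
Normal n = (W-2→W-3) × (W-2→W-4) = (5002, -2050, 11946).
So ∂z/∂easting = −n_x/n_z = −0.41872 and ∂z/∂northing = −n_y/n_z = 0.17161.
Gradient magnitude |∇z| = √(a² + b²) = √(0.17532 + 0.02945) = 0.45252.
True dip = arctan(0.45252) = 24.3°, dipping toward ESE (azimuth ≈ 112°).

24.3°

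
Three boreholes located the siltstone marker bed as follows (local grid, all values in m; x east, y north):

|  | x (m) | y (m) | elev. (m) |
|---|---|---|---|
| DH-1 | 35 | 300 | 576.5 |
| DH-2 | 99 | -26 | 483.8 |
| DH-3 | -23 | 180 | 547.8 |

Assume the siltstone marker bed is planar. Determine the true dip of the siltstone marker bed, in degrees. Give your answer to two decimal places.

15.61°

Two edge vectors: DH-1→DH-2 = (64, -326, -92.7), DH-1→DH-3 = (-58, -120, -28.7).
Normal n = (DH-1→DH-2) × (DH-1→DH-3) = (-1767.8, 7213.4, -26588).
So ∂z/∂x = −n_x/n_z = −0.06649 and ∂z/∂y = −n_y/n_z = 0.27130.
Gradient magnitude |∇z| = √(a² + b²) = √(0.00442 + 0.07361) = 0.27933.
True dip = arctan(0.27933) = 15.61°, dipping toward SSE (azimuth ≈ 166°).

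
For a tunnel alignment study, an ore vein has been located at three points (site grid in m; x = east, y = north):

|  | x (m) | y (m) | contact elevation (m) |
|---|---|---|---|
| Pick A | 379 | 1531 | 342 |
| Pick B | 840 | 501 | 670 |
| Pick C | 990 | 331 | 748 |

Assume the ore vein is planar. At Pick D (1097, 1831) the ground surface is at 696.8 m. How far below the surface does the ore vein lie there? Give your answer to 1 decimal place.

175.2 m

Let the plane be z = a·x + b·y + c.
Pick B−Pick A: 461a − 1030b = 328;  Pick C−Pick A: 611a − 1200b = 406.
Solving gives a = 0.322869, b = −0.173939.
Then c = 342 − a·379 − b·1531 = 485.93.
At (1097, 1831): z_contact = 354.19 − 318.48 + 485.93 = 521.64 m.
Depth below ground = 696.8 − 521.64 = 175.2 m.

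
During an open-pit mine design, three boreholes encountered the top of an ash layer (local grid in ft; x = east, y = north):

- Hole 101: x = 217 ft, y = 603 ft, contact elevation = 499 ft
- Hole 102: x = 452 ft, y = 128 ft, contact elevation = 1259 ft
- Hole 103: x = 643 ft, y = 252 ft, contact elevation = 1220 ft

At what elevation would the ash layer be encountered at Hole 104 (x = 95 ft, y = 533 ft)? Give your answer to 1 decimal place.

Two edge vectors: Hole 101→Hole 102 = (235, -475, 760), Hole 101→Hole 103 = (426, -351, 721).
Normal n = (Hole 101→Hole 102) × (Hole 101→Hole 103) = (-75715, 154325, 119865).
So ∂z/∂x = −n_x/n_z = 0.63167 and ∂z/∂y = −n_y/n_z = −1.28749.
Intercept c from Hole 101: 499 − 137.07 + 776.36 = 1138.28.
At (95, 533): z = 60.0 − 686.2 + 1138.28 = 512.1 ft.

512.1 ft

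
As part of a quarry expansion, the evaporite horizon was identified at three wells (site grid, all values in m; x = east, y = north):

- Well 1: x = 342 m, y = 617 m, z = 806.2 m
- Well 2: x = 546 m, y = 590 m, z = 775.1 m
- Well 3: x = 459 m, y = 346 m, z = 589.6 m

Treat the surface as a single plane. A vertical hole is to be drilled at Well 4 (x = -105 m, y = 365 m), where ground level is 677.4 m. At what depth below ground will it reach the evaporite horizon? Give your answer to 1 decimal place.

45.1 m

Let the plane be z = a·x + b·y + c.
Well 2−Well 1: 204a − 27b = −31.1;  Well 3−Well 1: 117a − 271b = −216.6.
Solving gives a = −0.04949, b = 0.77789.
Then c = 806.2 − a·342 − b·617 = 343.17.
At (-105, 365): z_contact = 5.20 + 283.93 + 343.17 = 632.29 m.
Depth below ground = 677.4 − 632.29 = 45.1 m.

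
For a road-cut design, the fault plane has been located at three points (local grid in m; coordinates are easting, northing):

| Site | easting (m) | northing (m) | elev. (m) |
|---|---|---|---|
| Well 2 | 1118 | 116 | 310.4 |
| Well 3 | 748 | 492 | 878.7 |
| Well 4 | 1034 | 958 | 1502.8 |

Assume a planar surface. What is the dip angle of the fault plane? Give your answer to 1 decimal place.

Two edge vectors: Well 2→Well 3 = (-370, 376, 568.3), Well 2→Well 4 = (-84, 842, 1192.4).
Normal n = (Well 2→Well 3) × (Well 2→Well 4) = (-30166.2, 393450.8, -279956).
So ∂z/∂easting = −n_x/n_z = −0.10775 and ∂z/∂northing = −n_y/n_z = 1.40540.
Gradient magnitude |∇z| = √(a² + b²) = √(0.01161 + 1.97516) = 1.40953.
True dip = arctan(1.40953) = 54.6°, dipping toward S (azimuth ≈ 176°).

54.6°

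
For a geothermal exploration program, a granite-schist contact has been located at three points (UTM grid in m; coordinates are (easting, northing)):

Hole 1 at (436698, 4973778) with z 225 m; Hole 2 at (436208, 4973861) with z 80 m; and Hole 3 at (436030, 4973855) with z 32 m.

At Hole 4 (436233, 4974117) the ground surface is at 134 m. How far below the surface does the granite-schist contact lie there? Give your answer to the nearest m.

80 m

Let the plane be z = a·E + b·N + c.
Hole 2−Hole 1: −490a + 83b = −145;  Hole 3−Hole 1: −668a + 77b = −193.
Solving gives a = 0.27402055, b = −0.12927628.
Then c = 225 − a·436698 − b·4973778 = 523552.29.
At (436233, 4974117): z_contact = 119536.8 − 643035.3 + 523552.29 = 53.8 m.
Depth below ground = 134 − 53.8 = 80 m.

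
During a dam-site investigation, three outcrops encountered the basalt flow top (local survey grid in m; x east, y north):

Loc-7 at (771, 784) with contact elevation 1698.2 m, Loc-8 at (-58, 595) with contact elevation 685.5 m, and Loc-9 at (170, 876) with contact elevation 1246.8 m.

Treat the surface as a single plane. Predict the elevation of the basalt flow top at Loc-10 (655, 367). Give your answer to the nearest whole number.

Two edge vectors: Loc-7→Loc-8 = (-829, -189, -1012.7), Loc-7→Loc-9 = (-601, 92, -451.4).
Normal n = (Loc-7→Loc-8) × (Loc-7→Loc-9) = (178483, 234422.1, -189857).
So ∂z/∂x = −n_x/n_z = 0.94009 and ∂z/∂y = −n_y/n_z = 1.23473.
Intercept c from Loc-7: 1698.2 − 724.81 − 968.03 = 5.36.
At (655, 367): z = 615.8 + 453.1 + 5.36 = 1074.3 m.

1074 m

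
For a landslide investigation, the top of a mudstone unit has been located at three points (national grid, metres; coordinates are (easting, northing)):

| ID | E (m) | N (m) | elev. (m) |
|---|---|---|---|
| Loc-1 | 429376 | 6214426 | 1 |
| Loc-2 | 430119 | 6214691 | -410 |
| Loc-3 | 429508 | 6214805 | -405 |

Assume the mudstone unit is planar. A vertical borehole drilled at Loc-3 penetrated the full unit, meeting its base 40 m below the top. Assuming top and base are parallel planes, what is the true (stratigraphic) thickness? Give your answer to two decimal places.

Two edge vectors: Loc-1→Loc-2 = (743, 265, -411), Loc-1→Loc-3 = (132, 379, -406).
Normal n = (Loc-1→Loc-2) × (Loc-1→Loc-3) = (48179, 247406, 246617).
So ∂z/∂E = −n_x/n_z = −0.19536 and ∂z/∂N = −n_y/n_z = −1.00320.
|∇z| = √(a²+b²) = 1.02204, so dip δ = arctan(1.02204) = 45.62°.
True thickness = vertical thickness × cos δ = 40 × cos 45.62° = 27.97 m.

27.97 m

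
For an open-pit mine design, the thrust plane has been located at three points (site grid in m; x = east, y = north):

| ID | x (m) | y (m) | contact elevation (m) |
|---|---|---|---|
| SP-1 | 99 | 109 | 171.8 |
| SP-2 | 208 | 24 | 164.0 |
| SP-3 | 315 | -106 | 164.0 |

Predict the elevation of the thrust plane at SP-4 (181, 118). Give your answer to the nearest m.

154 m

Two edge vectors: SP-1→SP-2 = (109, -85, -7.8), SP-1→SP-3 = (216, -215, -7.8).
Normal n = (SP-1→SP-2) × (SP-1→SP-3) = (-1014, -834.6, -5075).
So ∂z/∂x = −n_x/n_z = −0.19980 and ∂z/∂y = −n_y/n_z = −0.16445.
Intercept c from SP-1: 171.8 + 19.78 + 17.93 = 209.51.
At (181, 118): z = −36.2 − 19.4 + 209.51 = 153.9 m.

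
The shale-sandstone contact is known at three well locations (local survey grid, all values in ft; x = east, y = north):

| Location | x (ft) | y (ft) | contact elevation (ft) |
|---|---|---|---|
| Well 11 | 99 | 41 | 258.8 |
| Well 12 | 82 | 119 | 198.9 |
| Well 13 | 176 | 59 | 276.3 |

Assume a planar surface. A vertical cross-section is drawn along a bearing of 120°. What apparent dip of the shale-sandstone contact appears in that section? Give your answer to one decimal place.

34.1°

Let the plane be z = a·x + b·y + c.
Well 12−Well 11: −17a + 78b = −59.9;  Well 13−Well 11: 77a + 18b = 17.5.
Solving gives a = 0.38707, b = −0.68359.
Unit vector along 120° is (sin 120°, cos 120°) = (0.8660, -0.5000).
Slope in that direction = a·(0.8660) + b·(-0.5000) = 0.67701.
Apparent dip = arctan|0.67701| = 34.1° (true dip is 38.2°, so apparent ≤ true as expected).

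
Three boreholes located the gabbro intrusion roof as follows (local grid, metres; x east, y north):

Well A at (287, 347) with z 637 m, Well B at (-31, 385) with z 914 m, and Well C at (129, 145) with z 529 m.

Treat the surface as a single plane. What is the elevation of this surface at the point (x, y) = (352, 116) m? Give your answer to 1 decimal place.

332.1 m

Let the plane be z = a·x + b·y + c.
Well B−Well A: −318a + 38b = 277;  Well C−Well A: −158a − 202b = −108.
Solving gives a = −0.73818, b = 1.11204.
Then c = 637 − a·287 − b·347 = 462.98.
At (352, 116): z = −259.8 + 129.0 + 462.98 = 332.1 m.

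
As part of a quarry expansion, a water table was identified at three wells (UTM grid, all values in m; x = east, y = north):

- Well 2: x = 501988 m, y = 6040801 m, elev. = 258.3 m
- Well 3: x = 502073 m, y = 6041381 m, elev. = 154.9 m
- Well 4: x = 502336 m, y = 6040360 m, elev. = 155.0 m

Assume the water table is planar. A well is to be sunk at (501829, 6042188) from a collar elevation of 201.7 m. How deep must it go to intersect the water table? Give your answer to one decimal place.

Let the plane be z = a·x + b·y + c.
Well 3−Well 2: 85a + 580b = −103.4;  Well 4−Well 2: 348a − 441b = −103.3.
Solving gives a = −0.440879139, b = −0.113664264.
Then c = 258.3 − a·501988 − b·6040801 = 908197.54.
At (501829, 6042188): z_contact = −221245.94 − 686780.85 + 908197.54 = 170.75 m.
Depth below ground = 201.7 − 170.75 = 31.0 m.

31.0 m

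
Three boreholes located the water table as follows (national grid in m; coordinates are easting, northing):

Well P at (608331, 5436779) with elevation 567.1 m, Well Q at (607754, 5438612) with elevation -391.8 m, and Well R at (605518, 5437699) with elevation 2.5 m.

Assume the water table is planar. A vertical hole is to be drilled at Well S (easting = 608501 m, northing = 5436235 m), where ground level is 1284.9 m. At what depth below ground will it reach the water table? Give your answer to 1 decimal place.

433.3 m

Let the plane be z = a·easting + b·northing + c.
Well Q−Well P: −577a + 1833b = −958.9;  Well R−Well P: −2813a + 920b = −564.6.
Solving gives a = 0.033018585, b = −0.512737739.
Then c = 567.1 − a·608331 − b·5436779 = 2768122.65.
At (608501, 5436235): z_contact = 20091.84 − 2787362.85 + 2768122.65 = 851.64 m.
Depth below ground = 1284.9 − 851.64 = 433.3 m.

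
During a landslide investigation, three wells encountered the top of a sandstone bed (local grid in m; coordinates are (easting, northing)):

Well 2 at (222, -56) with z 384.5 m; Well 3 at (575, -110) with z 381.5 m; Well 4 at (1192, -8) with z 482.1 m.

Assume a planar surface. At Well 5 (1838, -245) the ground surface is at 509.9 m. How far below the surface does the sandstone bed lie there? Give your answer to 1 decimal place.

Two edge vectors: Well 2→Well 3 = (353, -54, -3), Well 2→Well 4 = (970, 48, 97.6).
Normal n = (Well 2→Well 3) × (Well 2→Well 4) = (-5126.4, -37362.8, 69324).
So ∂z/∂E = −n_x/n_z = 0.073948 and ∂z/∂N = −n_y/n_z = 0.538959.
Intercept c from Well 2: 384.5 − 16.42 + 30.18 = 398.27.
At (1838, -245): z_contact = 135.92 − 132.04 + 398.27 = 402.14 m.
Depth below ground = 509.9 − 402.14 = 107.8 m.

107.8 m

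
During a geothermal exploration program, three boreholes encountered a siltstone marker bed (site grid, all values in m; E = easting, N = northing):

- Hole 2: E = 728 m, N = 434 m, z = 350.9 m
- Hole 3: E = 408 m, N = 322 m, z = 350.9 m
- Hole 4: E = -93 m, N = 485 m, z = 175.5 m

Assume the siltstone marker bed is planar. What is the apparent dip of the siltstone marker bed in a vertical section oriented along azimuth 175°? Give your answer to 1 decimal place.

Let the plane be z = a·E + b·N + c.
Hole 3−Hole 2: −320a − 112b = 0;  Hole 4−Hole 2: −821a + 51b = −175.4.
Solving gives a = 0.18144, b = −0.51840.
Unit vector along 175° is (sin 175°, cos 175°) = (0.0872, -0.9962).
Slope in that direction = a·(0.0872) + b·(-0.9962) = 0.53224.
Apparent dip = arctan|0.53224| = 28.0° (true dip is 28.8°, so apparent ≤ true as expected).

28.0°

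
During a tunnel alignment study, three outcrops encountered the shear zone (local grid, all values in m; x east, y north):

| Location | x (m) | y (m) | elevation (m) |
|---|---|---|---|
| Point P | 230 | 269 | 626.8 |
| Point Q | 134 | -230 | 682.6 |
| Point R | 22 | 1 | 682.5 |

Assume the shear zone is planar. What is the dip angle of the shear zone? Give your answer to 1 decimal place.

10.4°

Two edge vectors: Point P→Point Q = (-96, -499, 55.8), Point P→Point R = (-208, -268, 55.7).
Normal n = (Point P→Point Q) × (Point P→Point R) = (-12839.9, -6259.2, -78064).
So ∂z/∂x = −n_x/n_z = −0.16448 and ∂z/∂y = −n_y/n_z = −0.08018.
Gradient magnitude |∇z| = √(a² + b²) = √(0.02705 + 0.00643) = 0.18298.
True dip = arctan(0.18298) = 10.4°, dipping toward ENE (azimuth ≈ 064°).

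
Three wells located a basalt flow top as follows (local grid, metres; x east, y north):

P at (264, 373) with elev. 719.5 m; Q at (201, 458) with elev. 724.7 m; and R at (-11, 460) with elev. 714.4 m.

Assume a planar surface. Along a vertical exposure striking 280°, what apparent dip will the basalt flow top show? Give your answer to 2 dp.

1.82°

Let the plane be z = a·x + b·y + c.
Q−P: −63a + 85b = 5.2;  R−P: −275a + 87b = −5.1.
Solving gives a = 0.04951, b = 0.09787.
Unit vector along 280° is (sin 280°, cos 280°) = (-0.9848, 0.1736).
Slope in that direction = a·(-0.9848) + b·(0.1736) = −0.03176.
Apparent dip = arctan|0.03176| = 1.82° (true dip is 6.3°, so apparent ≤ true as expected).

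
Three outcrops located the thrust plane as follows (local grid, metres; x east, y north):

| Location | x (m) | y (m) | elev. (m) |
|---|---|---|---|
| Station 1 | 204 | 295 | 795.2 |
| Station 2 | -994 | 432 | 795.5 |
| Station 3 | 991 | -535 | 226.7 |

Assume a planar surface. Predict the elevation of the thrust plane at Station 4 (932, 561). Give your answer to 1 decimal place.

Let the plane be z = a·x + b·y + c.
Station 2−Station 1: −1198a + 137b = 0.3;  Station 3−Station 1: 787a − 830b = −568.5.
Solving gives a = 0.08757, b = 0.76798.
Then c = 795.2 − a·204 − b·295 = 550.78.
At (932, 561): z = 81.6 + 430.8 + 550.78 = 1063.2 m.

1063.2 m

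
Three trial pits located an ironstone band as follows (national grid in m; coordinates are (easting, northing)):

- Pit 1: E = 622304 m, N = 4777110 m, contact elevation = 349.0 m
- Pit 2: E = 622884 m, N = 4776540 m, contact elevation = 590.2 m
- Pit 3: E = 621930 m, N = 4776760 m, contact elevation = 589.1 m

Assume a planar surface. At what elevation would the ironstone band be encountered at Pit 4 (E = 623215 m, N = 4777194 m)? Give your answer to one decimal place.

187.9 m

Let the plane be z = a·E + b·N + c.
Pit 2−Pit 1: 580a − 570b = 241.2;  Pit 3−Pit 1: −374a − 350b = 240.1.
Solving gives a = −0.125995963, b = −0.551364314.
Then c = 349 − a·622304 − b·4777110 = 2712684.77.
At (623215, 4777194): z = −78522.6 − 2633974.3 + 2712684.77 = 187.9 m.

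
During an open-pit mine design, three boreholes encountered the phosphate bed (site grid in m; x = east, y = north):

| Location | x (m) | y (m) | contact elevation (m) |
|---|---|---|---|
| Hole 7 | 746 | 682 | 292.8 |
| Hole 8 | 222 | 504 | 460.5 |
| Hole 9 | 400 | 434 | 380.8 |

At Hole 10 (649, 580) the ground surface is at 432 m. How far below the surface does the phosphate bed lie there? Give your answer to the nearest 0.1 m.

120.2 m

Let the plane be z = a·x + b·y + c.
Hole 8−Hole 7: −524a − 178b = 167.7;  Hole 9−Hole 7: −346a − 248b = 88.
Solving gives a = −0.37923, b = 0.17425.
Then c = 292.8 − a·746 − b·682 = 456.87.
At (649, 580): z_contact = −246.12 + 101.06 + 456.87 = 311.81 m.
Depth below ground = 432 − 311.81 = 120.2 m.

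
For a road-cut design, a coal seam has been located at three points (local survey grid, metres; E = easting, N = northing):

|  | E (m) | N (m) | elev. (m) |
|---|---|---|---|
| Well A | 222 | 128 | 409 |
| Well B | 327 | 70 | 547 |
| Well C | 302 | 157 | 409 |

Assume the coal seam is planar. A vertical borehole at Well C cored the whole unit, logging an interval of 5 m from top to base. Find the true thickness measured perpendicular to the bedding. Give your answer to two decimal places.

2.74 m

Two edge vectors: Well A→Well B = (105, -58, 138), Well A→Well C = (80, 29, 0).
Normal n = (Well A→Well B) × (Well A→Well C) = (-4002, 11040, 7685).
So ∂z/∂E = −n_x/n_z = 0.52075 and ∂z/∂N = −n_y/n_z = −1.43656.
|∇z| = √(a²+b²) = 1.52804, so dip δ = arctan(1.52804) = 56.80°.
True thickness = vertical thickness × cos δ = 5 × cos 56.80° = 2.74 m.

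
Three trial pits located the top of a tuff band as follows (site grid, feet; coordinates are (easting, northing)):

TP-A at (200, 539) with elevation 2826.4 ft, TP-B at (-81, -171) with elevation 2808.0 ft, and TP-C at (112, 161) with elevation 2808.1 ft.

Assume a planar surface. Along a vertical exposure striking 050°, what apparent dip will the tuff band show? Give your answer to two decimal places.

Let the plane be z = a·E + b·N + c.
TP-B−TP-A: −281a − 710b = −18.4;  TP-C−TP-A: −88a − 378b = −18.3.
Solving gives a = −0.13804, b = 0.08055.
Unit vector along 050° is (sin 50°, cos 50°) = (0.7660, 0.6428).
Slope in that direction = a·(0.7660) + b·(0.6428) = −0.05397.
Apparent dip = arctan|0.05397| = 3.09° (true dip is 9.1°, so apparent ≤ true as expected).

3.09°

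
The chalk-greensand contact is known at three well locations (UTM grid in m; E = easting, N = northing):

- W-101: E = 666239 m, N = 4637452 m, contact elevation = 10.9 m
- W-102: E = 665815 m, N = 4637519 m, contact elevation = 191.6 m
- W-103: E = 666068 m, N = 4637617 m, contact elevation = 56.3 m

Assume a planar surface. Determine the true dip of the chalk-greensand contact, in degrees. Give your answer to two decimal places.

26.52°

Let the plane be z = a·E + b·N + c.
W-102−W-101: −424a + 67b = 180.7;  W-103−W-101: −171a + 165b = 45.4.
Solving gives a = −0.45765, b = −0.19914.
Gradient magnitude |∇z| = √(a² + b²) = √(0.20944 + 0.03966) = 0.49910.
True dip = arctan(0.49910) = 26.52°, dipping toward ENE (azimuth ≈ 066°).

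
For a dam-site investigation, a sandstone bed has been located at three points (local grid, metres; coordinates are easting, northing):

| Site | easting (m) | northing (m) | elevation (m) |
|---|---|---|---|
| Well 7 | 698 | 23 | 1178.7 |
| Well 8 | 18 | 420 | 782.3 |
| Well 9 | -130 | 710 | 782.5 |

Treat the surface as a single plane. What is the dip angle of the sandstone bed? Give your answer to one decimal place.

43.0°

Let the plane be z = a·easting + b·northing + c.
Well 8−Well 7: −680a + 397b = −396.4;  Well 9−Well 7: −828a + 687b = −396.2.
Solving gives a = 0.83092, b = 0.42474.
Gradient magnitude |∇z| = √(a² + b²) = √(0.69042 + 0.18041) = 0.93318.
True dip = arctan(0.93318) = 43.0°, dipping toward WSW (azimuth ≈ 243°).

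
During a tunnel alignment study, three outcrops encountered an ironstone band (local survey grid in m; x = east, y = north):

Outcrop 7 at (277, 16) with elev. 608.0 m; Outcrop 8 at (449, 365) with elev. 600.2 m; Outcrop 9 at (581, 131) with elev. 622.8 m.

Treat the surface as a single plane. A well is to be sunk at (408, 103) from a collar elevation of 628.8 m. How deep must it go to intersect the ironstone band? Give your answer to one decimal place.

Let the plane be z = a·x + b·y + c.
Outcrop 8−Outcrop 7: 172a + 349b = −7.8;  Outcrop 9−Outcrop 7: 304a + 115b = 14.8.
Solving gives a = 0.07023, b = −0.05696.
Then c = 608 − a·277 − b·16 = 589.46.
At (408, 103): z_contact = 28.65 − 5.87 + 589.46 = 612.24 m.
Depth below ground = 628.8 − 612.24 = 16.6 m.

16.6 m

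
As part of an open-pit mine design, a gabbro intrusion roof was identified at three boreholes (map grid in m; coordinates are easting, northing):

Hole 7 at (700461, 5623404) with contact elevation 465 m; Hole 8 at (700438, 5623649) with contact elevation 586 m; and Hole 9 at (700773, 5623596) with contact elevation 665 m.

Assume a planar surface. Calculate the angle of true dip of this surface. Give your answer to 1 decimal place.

31.5°

Let the plane be z = a·easting + b·northing + c.
Hole 8−Hole 7: −23a + 245b = 121;  Hole 9−Hole 7: 312a + 192b = 200.
Solving gives a = 0.31869, b = 0.52380.
Gradient magnitude |∇z| = √(a² + b²) = √(0.10156 + 0.27436) = 0.61313.
True dip = arctan(0.61313) = 31.5°, dipping toward SSW (azimuth ≈ 211°).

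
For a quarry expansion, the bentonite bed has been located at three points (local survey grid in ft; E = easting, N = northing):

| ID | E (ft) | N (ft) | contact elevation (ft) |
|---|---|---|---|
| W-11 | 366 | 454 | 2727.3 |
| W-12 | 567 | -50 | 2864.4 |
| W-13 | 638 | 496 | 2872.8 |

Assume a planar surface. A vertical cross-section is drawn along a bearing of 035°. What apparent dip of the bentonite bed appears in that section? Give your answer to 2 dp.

Two edge vectors: W-11→W-12 = (201, -504, 137.1), W-11→W-13 = (272, 42, 145.5).
Normal n = (W-11→W-12) × (W-11→W-13) = (-79090.2, 8045.7, 145530).
So ∂z/∂E = −n_x/n_z = 0.54346 and ∂z/∂N = −n_y/n_z = −0.05529.
Unit vector along 035° is (sin 35°, cos 35°) = (0.5736, 0.8192).
Slope in that direction = a·(0.5736) + b·(0.8192) = 0.26643.
Apparent dip = arctan|0.26643| = 14.92° (true dip is 28.6°, so apparent ≤ true as expected).

14.92°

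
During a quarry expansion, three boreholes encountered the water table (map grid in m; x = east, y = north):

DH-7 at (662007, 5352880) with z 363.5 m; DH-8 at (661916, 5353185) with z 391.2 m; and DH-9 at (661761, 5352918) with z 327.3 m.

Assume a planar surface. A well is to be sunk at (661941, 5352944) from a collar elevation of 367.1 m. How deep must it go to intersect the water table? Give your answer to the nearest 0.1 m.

5.7 m

Let the plane be z = a·x + b·y + c.
DH-8−DH-7: −91a + 305b = 27.7;  DH-9−DH-7: −246a + 38b = −36.2.
Solving gives a = 0.168971106, b = 0.141234002.
Then c = 363.5 − a·662007 − b·5352880 = −867505.22.
At (661941, 5352944): z_contact = 111848.90 + 756017.70 − 867505.22 = 361.39 m.
Depth below ground = 367.1 − 361.39 = 5.7 m.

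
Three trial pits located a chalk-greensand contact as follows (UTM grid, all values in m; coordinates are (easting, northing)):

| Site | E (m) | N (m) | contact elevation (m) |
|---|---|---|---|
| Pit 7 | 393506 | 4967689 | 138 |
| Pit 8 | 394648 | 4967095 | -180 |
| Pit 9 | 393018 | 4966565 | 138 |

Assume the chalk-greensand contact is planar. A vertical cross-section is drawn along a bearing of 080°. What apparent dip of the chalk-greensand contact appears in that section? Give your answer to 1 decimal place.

11.7°

Two edge vectors: Pit 7→Pit 8 = (1142, -594, -318), Pit 7→Pit 9 = (-488, -1124, 0).
Normal n = (Pit 7→Pit 8) × (Pit 7→Pit 9) = (-357432, 155184, -1573480).
So ∂z/∂E = −n_x/n_z = −0.22716 and ∂z/∂N = −n_y/n_z = 0.09862.
Unit vector along 080° is (sin 80°, cos 80°) = (0.9848, 0.1736).
Slope in that direction = a·(0.9848) + b·(0.1736) = −0.20658.
Apparent dip = arctan|0.20658| = 11.7° (true dip is 13.9°, so apparent ≤ true as expected).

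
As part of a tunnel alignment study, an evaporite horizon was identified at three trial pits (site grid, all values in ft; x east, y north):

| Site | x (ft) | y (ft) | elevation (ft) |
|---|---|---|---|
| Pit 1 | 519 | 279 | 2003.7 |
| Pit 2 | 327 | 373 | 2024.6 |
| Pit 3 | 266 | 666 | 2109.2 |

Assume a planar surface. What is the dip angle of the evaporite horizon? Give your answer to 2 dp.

Two edge vectors: Pit 1→Pit 2 = (-192, 94, 20.9), Pit 1→Pit 3 = (-253, 387, 105.5).
Normal n = (Pit 1→Pit 2) × (Pit 1→Pit 3) = (1828.7, 14968.3, -50522).
So ∂z/∂x = −n_x/n_z = 0.03620 and ∂z/∂y = −n_y/n_z = 0.29627.
Gradient magnitude |∇z| = √(a² + b²) = √(0.00131 + 0.08778) = 0.29848.
True dip = arctan(0.29848) = 16.62°, dipping toward S (azimuth ≈ 187°).

16.62°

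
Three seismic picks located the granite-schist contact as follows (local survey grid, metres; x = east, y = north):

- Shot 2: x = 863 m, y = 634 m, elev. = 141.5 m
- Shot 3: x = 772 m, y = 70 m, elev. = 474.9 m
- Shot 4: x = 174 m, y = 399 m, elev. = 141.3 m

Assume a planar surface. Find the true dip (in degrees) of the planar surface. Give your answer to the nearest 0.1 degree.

Two edge vectors: Shot 2→Shot 3 = (-91, -564, 333.4), Shot 2→Shot 4 = (-689, -235, -0.2).
Normal n = (Shot 2→Shot 3) × (Shot 2→Shot 4) = (78461.8, -229730.8, -367211).
So ∂z/∂x = −n_x/n_z = 0.21367 and ∂z/∂y = −n_y/n_z = −0.62561.
Gradient magnitude |∇z| = √(a² + b²) = √(0.04565 + 0.39139) = 0.66109.
True dip = arctan(0.66109) = 33.5°, dipping toward NNW (azimuth ≈ 341°).

33.5°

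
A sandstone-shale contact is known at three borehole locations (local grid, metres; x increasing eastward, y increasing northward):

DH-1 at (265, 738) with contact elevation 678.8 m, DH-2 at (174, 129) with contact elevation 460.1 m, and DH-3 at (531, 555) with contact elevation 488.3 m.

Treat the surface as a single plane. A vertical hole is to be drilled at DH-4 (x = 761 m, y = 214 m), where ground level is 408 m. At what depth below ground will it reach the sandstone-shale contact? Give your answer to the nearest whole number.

Let the plane be z = a·x + b·y + c.
DH-2−DH-1: −91a − 609b = −218.7;  DH-3−DH-1: 266a − 183b = −190.5.
Solving gives a = −0.42538, b = 0.42268.
Then c = 678.8 − a·265 − b·738 = 479.59.
At (761, 214): z_contact = −323.7 + 90.5 + 479.59 = 246.3 m.
Depth below ground = 408 − 246.3 = 162 m.

162 m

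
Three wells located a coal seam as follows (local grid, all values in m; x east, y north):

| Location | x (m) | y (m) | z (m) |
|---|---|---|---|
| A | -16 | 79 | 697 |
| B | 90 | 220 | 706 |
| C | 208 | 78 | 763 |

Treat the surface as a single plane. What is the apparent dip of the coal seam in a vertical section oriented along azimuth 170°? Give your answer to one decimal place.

11.6°

Two edge vectors: A→B = (106, 141, 9), A→C = (224, -1, 66).
Normal n = (A→B) × (A→C) = (9315, -4980, -31690).
So ∂z/∂x = −n_x/n_z = 0.29394 and ∂z/∂y = −n_y/n_z = −0.15715.
Unit vector along 170° is (sin 170°, cos 170°) = (0.1736, -0.9848).
Slope in that direction = a·(0.1736) + b·(-0.9848) = 0.20580.
Apparent dip = arctan|0.20580| = 11.6° (true dip is 18.4°, so apparent ≤ true as expected).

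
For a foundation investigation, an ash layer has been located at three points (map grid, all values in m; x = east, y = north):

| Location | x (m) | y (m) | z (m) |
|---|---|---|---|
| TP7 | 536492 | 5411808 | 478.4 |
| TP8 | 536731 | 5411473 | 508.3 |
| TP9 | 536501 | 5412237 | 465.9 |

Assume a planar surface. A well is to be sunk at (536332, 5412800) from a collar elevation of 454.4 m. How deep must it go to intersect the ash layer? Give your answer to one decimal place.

19.7 m

Two edge vectors: TP7→TP8 = (239, -335, 29.9), TP7→TP9 = (9, 429, -12.5).
Normal n = (TP7→TP8) × (TP7→TP9) = (-8639.6, 3256.6, 105546).
So ∂z/∂x = −n_x/n_z = 0.081856252 and ∂z/∂y = −n_y/n_z = −0.030854793.
Intercept c from TP7: 478.4 − 43915.22 + 166980.22 = 123543.39.
At (536332, 5412800): z_contact = 43902.13 − 167010.82 + 123543.39 = 434.70 m.
Depth below ground = 454.4 − 434.70 = 19.7 m.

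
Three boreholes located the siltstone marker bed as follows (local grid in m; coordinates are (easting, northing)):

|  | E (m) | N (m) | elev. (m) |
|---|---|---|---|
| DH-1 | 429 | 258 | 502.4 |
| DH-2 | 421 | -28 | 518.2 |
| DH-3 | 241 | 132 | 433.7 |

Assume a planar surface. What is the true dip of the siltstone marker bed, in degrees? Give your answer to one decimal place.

22.6°

Two edge vectors: DH-1→DH-2 = (-8, -286, 15.8), DH-1→DH-3 = (-188, -126, -68.7).
Normal n = (DH-1→DH-2) × (DH-1→DH-3) = (21639, -3520, -52760).
So ∂z/∂E = −n_x/n_z = 0.41014 and ∂z/∂N = −n_y/n_z = −0.06672.
Gradient magnitude |∇z| = √(a² + b²) = √(0.16822 + 0.00445) = 0.41553.
True dip = arctan(0.41553) = 22.6°, dipping toward W (azimuth ≈ 279°).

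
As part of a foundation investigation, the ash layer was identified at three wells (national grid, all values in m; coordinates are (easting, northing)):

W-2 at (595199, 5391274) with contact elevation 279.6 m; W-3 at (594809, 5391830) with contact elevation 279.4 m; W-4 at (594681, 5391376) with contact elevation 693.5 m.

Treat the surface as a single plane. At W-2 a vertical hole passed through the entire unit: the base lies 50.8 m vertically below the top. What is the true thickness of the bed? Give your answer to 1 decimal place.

33.6 m

Two edge vectors: W-2→W-3 = (-390, 556, -0.2), W-2→W-4 = (-518, 102, 413.9).
Normal n = (W-2→W-3) × (W-2→W-4) = (230148.8, 161524.6, 248228).
So ∂z/∂E = −n_x/n_z = −0.92717 and ∂z/∂N = −n_y/n_z = −0.65071.
|∇z| = √(a²+b²) = 1.13272, so dip δ = arctan(1.13272) = 48.56°.
True thickness = vertical thickness × cos δ = 50.8 × cos 48.56° = 33.6 m.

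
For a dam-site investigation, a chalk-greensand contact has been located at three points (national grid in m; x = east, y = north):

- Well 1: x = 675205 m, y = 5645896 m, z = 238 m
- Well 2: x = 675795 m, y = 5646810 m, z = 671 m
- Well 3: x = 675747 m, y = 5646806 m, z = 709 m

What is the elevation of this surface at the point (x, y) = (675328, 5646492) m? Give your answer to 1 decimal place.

750.2 m

Two edge vectors: Well 1→Well 2 = (590, 914, 433), Well 1→Well 3 = (542, 910, 471).
Normal n = (Well 1→Well 2) × (Well 1→Well 3) = (36464, -43204, 41512).
So ∂z/∂x = −n_x/n_z = −0.878396608 and ∂z/∂y = −n_y/n_z = 1.040759299.
Intercept c from Well 1: 238 + 593097.78 − 5876018.76 = −5282682.98.
At (675328, 5646492): z = −593205.8 + 5876639.1 − 5282682.98 = 750.2 m.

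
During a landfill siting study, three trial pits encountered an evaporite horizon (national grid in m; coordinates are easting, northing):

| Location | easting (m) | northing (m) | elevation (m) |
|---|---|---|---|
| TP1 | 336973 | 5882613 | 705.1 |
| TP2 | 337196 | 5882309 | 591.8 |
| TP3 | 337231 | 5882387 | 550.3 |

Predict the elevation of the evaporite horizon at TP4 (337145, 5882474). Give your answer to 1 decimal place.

599.7 m

Let the plane be z = a·easting + b·northing + c.
TP2−TP1: 223a − 304b = −113.3;  TP3−TP1: 258a − 226b = −154.8.
Solving gives a = −0.765263608, b = −0.188663765.
Then c = 705.1 − a·336973 − b·5882613 = 1368414.19.
At (337145, 5882474): z = −258004.8 − 1109809.7 + 1368414.19 = 599.7 m.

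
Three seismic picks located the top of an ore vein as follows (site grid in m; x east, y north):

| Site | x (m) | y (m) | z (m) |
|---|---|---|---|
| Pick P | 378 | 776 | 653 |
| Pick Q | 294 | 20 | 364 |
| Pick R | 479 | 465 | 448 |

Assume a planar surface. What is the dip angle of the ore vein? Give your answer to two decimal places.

Let the plane be z = a·x + b·y + c.
Pick Q−Pick P: −84a − 756b = −289;  Pick R−Pick P: 101a − 311b = −205.
Solving gives a = −0.63526, b = 0.45286.
Gradient magnitude |∇z| = √(a² + b²) = √(0.40355 + 0.20508) = 0.78015.
True dip = arctan(0.78015) = 37.96°, dipping toward SE (azimuth ≈ 125°).

37.96°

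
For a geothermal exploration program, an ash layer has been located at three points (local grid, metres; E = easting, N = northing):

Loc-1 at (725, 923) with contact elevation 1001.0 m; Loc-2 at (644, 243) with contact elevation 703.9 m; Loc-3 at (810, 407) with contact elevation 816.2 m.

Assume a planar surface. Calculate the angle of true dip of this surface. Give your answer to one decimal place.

Two edge vectors: Loc-1→Loc-2 = (-81, -680, -297.1), Loc-1→Loc-3 = (85, -516, -184.8).
Normal n = (Loc-1→Loc-2) × (Loc-1→Loc-3) = (-27639.6, -40222.3, 99596).
So ∂z/∂E = −n_x/n_z = 0.27752 and ∂z/∂N = −n_y/n_z = 0.40385.
Gradient magnitude |∇z| = √(a² + b²) = √(0.07702 + 0.16310) = 0.49001.
True dip = arctan(0.49001) = 26.1°, dipping toward SW (azimuth ≈ 214°).

26.1°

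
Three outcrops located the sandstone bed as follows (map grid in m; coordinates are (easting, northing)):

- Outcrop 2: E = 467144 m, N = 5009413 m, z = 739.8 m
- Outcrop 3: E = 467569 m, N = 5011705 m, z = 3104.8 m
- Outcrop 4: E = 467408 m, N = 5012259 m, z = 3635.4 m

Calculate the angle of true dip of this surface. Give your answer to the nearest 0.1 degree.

45.4°

Let the plane be z = a·E + b·N + c.
Outcrop 3−Outcrop 2: 425a + 2292b = 2365;  Outcrop 4−Outcrop 2: 264a + 2846b = 2895.6.
Solving gives a = 0.15563, b = 1.00299.
Gradient magnitude |∇z| = √(a² + b²) = √(0.02422 + 1.00599) = 1.01499.
True dip = arctan(1.01499) = 45.4°, dipping toward S (azimuth ≈ 189°).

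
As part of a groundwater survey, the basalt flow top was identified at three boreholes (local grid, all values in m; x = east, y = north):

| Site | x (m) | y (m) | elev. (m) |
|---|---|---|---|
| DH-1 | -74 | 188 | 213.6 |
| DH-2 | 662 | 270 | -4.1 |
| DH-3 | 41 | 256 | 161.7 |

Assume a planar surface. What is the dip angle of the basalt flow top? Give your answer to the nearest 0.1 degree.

Two edge vectors: DH-1→DH-2 = (736, 82, -217.7), DH-1→DH-3 = (115, 68, -51.9).
Normal n = (DH-1→DH-2) × (DH-1→DH-3) = (10547.8, 13162.9, 40618).
So ∂z/∂x = −n_x/n_z = −0.25968 and ∂z/∂y = −n_y/n_z = −0.32407.
Gradient magnitude |∇z| = √(a² + b²) = √(0.06744 + 0.10502) = 0.41528.
True dip = arctan(0.41528) = 22.6°, dipping toward NE (azimuth ≈ 039°).

22.6°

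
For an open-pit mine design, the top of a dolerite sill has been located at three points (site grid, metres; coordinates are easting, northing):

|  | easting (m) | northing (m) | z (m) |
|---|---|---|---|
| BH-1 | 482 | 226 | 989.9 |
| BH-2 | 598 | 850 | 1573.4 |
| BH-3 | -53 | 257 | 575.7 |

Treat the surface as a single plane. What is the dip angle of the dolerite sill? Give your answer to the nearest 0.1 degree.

48.6°

Let the plane be z = a·easting + b·northing + c.
BH-2−BH-1: 116a + 624b = 583.5;  BH-3−BH-1: −535a + 31b = −414.2.
Solving gives a = 0.81956, b = 0.78274.
Gradient magnitude |∇z| = √(a² + b²) = √(0.67168 + 0.61268) = 1.13330.
True dip = arctan(1.13330) = 48.6°, dipping toward SW (azimuth ≈ 226°).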